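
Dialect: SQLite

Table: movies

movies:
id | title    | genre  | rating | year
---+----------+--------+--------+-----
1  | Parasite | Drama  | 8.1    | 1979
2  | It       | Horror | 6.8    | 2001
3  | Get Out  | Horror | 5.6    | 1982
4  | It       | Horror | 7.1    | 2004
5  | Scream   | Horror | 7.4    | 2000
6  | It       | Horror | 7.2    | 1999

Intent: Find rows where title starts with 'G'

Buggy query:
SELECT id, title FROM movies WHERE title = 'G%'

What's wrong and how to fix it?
Bug: '=' compares the literal string including the % character; pattern matching needs LIKE

Fix: Use LIKE for wildcard pattern matching

Corrected query:
SELECT id, title FROM movies WHERE title LIKE 'G%'

Result:
id | title  
---+--------
3  | Get Out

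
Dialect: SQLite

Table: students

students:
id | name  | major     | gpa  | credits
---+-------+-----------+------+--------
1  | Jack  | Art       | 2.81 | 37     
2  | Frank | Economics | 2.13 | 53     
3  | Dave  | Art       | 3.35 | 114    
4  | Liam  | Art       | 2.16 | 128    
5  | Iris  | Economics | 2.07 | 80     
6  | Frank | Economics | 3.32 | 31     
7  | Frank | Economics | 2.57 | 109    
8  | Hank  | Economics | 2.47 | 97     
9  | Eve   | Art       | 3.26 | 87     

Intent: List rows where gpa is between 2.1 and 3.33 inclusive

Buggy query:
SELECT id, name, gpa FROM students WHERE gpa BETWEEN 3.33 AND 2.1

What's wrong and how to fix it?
Bug: BETWEEN expects the lower bound first; with 3.33 AND 2.1 the range is empty

Fix: Write BETWEEN 2.1 AND 3.33

Corrected query:
SELECT id, name, gpa FROM students WHERE gpa BETWEEN 2.1 AND 3.33

Result:
id | name  | gpa 
---+-------+-----
1  | Jack  | 2.81
2  | Frank | 2.13
4  | Liam  | 2.16
6  | Frank | 3.32
7  | Frank | 2.57
8  | Hank  | 2.47
9  | Eve   | 3.26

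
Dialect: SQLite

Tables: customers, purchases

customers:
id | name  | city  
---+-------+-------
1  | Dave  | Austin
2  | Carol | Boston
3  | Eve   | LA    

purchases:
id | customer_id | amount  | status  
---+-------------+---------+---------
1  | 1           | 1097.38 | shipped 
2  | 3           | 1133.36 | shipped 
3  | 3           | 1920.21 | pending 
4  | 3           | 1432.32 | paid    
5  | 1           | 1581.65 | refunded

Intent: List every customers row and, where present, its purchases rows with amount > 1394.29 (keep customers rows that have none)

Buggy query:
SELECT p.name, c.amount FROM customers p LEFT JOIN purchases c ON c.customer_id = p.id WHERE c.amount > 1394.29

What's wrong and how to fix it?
Bug: A WHERE condition on the right-hand table after LEFT JOIN drops unmatched parents

Fix: Move the right-table condition into the ON clause so unmatched parents are kept

Corrected query:
SELECT p.name, c.amount FROM customers p LEFT JOIN purchases c ON c.customer_id = p.id AND c.amount > 1394.29

Result:
name  | amount 
------+--------
Dave  | 1581.65
Carol | NULL   
Eve   | 1432.32
Eve   | 1920.21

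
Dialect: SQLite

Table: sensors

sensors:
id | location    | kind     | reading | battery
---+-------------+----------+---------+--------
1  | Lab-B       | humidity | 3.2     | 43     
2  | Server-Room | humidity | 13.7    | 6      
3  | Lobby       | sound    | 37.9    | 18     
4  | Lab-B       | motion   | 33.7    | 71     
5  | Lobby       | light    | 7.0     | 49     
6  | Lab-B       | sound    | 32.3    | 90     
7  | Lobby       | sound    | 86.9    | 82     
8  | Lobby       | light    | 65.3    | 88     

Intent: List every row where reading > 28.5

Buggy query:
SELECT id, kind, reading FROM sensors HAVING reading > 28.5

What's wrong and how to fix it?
Bug: HAVING filters the output of aggregation, but this query has no GROUP BY and no aggregate functions, so SQLite rejects it (HAVING clause on a non-aggregate query); the condition here is per row

Fix: Use WHERE for row-level filtering

Corrected query:
SELECT id, kind, reading FROM sensors WHERE reading > 28.5

Result:
id | kind   | reading
---+--------+--------
3  | sound  | 37.9   
4  | motion | 33.7   
6  | sound  | 32.3   
7  | sound  | 86.9   
8  | light  | 65.3   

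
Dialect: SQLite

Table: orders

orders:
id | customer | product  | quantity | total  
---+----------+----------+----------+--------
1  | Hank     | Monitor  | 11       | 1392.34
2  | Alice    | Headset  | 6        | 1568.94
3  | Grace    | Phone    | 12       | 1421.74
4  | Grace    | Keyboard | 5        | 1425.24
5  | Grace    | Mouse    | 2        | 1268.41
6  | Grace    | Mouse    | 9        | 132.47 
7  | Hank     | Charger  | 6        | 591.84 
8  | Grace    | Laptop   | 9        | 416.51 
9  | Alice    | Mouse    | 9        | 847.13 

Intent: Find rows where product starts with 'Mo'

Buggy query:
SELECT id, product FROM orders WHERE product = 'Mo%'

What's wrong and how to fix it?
Bug: Wildcards only work with LIKE; '=' treats '%' as a literal character

Fix: Use LIKE for wildcard pattern matching

Corrected query:
SELECT id, product FROM orders WHERE product LIKE 'Mo%'

Result:
id | product
---+--------
1  | Monitor
5  | Mouse  
6  | Mouse  
9  | Mouse  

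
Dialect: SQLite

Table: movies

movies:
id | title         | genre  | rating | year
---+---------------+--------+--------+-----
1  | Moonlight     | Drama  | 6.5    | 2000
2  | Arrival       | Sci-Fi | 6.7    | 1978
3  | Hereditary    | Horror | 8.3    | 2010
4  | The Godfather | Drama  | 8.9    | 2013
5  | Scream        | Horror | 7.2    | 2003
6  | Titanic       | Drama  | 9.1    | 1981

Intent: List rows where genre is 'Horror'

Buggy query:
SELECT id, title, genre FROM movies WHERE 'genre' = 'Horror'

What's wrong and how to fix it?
Bug: Single quotes denote string literals in SQL; the column name is being compared as a constant string

Fix: Remove the quotes around the column name (or use double quotes for an identifier)

Corrected query:
SELECT id, title, genre FROM movies WHERE genre = 'Horror'

Result:
id | title      | genre 
---+------------+-------
3  | Hereditary | Horror
5  | Scream     | Horror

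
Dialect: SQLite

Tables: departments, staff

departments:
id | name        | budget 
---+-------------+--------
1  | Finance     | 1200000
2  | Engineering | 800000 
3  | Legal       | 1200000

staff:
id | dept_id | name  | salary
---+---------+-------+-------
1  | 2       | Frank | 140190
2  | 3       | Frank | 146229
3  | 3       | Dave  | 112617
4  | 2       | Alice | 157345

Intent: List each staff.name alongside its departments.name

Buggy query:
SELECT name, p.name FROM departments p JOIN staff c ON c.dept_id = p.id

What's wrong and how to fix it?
Bug: Both tables have a 'name' column; the unqualified reference is ambiguous

Fix: Prefix ambiguous columns with the table alias

Corrected query:
SELECT c.name, p.name FROM departments p JOIN staff c ON c.dept_id = p.id

Result:
name  | name       
------+------------
Frank | Engineering
Frank | Legal      
Dave  | Legal      
Alice | Engineering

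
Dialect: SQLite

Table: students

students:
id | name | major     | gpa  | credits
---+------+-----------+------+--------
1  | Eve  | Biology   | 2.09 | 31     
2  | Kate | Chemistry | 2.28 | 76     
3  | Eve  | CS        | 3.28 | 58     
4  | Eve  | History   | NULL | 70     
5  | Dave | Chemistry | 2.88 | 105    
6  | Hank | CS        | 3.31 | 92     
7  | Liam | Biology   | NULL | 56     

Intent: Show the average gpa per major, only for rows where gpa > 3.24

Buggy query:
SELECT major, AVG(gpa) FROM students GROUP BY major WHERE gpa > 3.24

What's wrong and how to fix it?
Bug: Row-level WHERE must come before GROUP BY in the clause order

Fix: Move the WHERE clause before GROUP BY

Corrected query:
SELECT major, AVG(gpa) FROM students WHERE gpa > 3.24 GROUP BY major

Result:
major | AVG(gpa)
------+---------
CS    | 3.295   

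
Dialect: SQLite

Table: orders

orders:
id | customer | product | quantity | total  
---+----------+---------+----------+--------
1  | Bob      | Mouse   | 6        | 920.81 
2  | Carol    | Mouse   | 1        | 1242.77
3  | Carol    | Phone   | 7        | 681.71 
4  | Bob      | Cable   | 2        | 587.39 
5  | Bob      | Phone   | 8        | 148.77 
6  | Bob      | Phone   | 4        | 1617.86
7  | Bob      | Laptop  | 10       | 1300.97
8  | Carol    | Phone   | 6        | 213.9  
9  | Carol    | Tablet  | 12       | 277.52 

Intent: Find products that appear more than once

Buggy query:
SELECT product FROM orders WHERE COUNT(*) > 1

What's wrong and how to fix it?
Bug: WHERE can't reference COUNT(*); aggregates are computed after WHERE

Fix: Group first, then use HAVING for the count condition

Corrected query:
SELECT product FROM orders GROUP BY product HAVING COUNT(*) > 1

Result:
product
-------
Mouse  
Phone  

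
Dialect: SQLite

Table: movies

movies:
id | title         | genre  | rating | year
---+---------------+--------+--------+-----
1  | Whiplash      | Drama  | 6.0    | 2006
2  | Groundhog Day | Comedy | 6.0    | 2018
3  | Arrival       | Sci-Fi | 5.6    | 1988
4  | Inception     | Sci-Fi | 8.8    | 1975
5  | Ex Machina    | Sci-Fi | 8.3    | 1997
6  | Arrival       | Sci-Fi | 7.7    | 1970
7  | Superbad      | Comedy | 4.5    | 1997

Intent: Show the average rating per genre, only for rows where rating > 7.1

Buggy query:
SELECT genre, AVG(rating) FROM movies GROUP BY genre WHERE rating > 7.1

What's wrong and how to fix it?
Bug: WHERE cannot follow GROUP BY

Fix: Place WHERE between FROM and GROUP BY

Corrected query:
SELECT genre, AVG(rating) FROM movies WHERE rating > 7.1 GROUP BY genre

Result:
genre  | AVG(rating)
-------+------------
Sci-Fi | 8.266667   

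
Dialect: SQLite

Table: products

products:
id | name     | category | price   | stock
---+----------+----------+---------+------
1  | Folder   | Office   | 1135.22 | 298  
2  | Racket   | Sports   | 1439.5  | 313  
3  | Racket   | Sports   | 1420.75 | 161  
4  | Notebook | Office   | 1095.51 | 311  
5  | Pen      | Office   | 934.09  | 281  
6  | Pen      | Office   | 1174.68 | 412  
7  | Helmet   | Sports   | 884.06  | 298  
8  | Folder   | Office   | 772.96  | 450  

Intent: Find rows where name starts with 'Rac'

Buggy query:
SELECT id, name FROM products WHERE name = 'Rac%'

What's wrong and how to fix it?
Bug: '=' compares the literal string including the % character; pattern matching needs LIKE

Fix: Replace '=' with LIKE so 'Rac%' is treated as a pattern

Corrected query:
SELECT id, name FROM products WHERE name LIKE 'Rac%'

Result:
id | name  
---+-------
2  | Racket
3  | Racket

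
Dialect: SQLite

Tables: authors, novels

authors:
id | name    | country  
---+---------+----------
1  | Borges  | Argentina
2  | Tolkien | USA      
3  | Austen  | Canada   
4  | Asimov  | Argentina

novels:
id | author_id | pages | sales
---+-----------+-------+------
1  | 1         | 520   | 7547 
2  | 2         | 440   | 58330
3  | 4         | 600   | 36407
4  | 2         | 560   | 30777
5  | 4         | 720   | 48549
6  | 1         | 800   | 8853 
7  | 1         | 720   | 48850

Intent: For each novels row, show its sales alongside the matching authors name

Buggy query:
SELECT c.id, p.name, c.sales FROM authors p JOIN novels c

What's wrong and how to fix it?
Bug: JOIN with no ON clause produces a cartesian product; every novels row pairs with every authors row

Fix: Specify the join condition linking the foreign key to the parent id

Corrected query:
SELECT c.id, p.name, c.sales FROM authors p JOIN novels c ON c.author_id = p.id

Result:
id | name    | sales
---+---------+------
1  | Borges  | 7547 
2  | Tolkien | 58330
3  | Asimov  | 36407
4  | Tolkien | 30777
5  | Asimov  | 48549
6  | Borges  | 8853 
7  | Borges  | 48850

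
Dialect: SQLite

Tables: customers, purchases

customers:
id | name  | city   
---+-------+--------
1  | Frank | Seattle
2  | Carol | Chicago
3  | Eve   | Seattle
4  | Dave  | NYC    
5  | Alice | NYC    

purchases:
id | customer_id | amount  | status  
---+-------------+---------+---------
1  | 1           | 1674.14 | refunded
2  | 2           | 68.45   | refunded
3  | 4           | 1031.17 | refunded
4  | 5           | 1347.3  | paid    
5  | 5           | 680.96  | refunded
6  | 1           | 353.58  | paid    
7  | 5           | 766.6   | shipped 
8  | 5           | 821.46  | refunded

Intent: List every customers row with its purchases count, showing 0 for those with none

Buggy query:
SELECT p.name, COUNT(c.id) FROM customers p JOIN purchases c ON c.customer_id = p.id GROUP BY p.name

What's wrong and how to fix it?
Bug: An inner join excludes parents with zero children

Fix: Switch to LEFT JOIN to retain unmatched parent rows

Corrected query:
SELECT p.name, COUNT(c.id) FROM customers p LEFT JOIN purchases c ON c.customer_id = p.id GROUP BY p.name

Result:
name  | COUNT(c.id)
------+------------
Alice | 4          
Carol | 1          
Dave  | 1          
Eve   | 0          
Frank | 2          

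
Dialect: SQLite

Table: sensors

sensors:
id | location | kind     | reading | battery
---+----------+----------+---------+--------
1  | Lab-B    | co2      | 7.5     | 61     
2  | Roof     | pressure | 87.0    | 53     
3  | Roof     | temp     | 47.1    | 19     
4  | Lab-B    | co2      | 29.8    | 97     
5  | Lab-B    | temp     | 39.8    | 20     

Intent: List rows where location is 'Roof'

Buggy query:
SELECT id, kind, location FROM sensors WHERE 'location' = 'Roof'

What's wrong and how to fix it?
Bug: 'location' in single quotes is a string literal, not the column; the comparison is literal-vs-literal and never true

Fix: Reference the column as location without single quotes

Corrected query:
SELECT id, kind, location FROM sensors WHERE location = 'Roof'

Result:
id | kind     | location
---+----------+---------
2  | pressure | Roof    
3  | temp     | Roof    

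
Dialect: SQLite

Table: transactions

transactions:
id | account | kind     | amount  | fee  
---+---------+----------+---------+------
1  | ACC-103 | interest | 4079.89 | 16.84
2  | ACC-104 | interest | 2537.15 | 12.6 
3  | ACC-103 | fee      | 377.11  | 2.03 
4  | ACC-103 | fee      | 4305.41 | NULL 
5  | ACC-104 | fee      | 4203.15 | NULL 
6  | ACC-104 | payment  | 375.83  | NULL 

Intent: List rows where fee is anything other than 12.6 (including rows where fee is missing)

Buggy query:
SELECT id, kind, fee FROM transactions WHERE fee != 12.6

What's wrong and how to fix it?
Bug: 'fee != 12.6' is unknown when fee is NULL, so NULL rows are silently excluded

Fix: Handle NULL separately with IS NULL alongside the inequality

Corrected query:
SELECT id, kind, fee FROM transactions WHERE fee != 12.6 OR fee IS NULL

Result:
id | kind     | fee  
---+----------+------
1  | interest | 16.84
3  | fee      | 2.03 
4  | fee      | NULL 
5  | fee      | NULL 
6  | payment  | NULL 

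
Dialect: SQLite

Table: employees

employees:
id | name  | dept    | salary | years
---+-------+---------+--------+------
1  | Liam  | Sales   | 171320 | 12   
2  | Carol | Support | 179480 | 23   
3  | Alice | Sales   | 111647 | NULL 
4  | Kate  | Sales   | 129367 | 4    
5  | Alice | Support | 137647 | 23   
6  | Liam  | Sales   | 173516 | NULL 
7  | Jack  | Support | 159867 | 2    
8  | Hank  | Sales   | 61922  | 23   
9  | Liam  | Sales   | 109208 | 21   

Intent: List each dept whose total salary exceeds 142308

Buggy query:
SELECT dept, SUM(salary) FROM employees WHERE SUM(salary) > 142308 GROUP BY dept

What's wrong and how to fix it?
Bug: Aggregate functions cannot appear in a WHERE clause

Fix: Move the aggregate condition to a HAVING clause

Corrected query:
SELECT dept, SUM(salary) FROM employees GROUP BY dept HAVING SUM(salary) > 142308

Result:
dept    | SUM(salary)
--------+------------
Sales   | 756980     
Support | 476994     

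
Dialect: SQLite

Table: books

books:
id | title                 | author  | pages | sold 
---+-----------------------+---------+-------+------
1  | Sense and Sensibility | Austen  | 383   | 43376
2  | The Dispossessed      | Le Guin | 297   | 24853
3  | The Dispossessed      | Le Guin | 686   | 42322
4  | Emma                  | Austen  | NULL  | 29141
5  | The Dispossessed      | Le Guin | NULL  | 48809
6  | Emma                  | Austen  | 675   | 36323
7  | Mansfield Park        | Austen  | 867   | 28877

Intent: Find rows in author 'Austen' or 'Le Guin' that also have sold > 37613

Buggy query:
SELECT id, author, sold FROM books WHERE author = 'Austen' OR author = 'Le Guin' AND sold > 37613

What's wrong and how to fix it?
Bug: AND binds tighter than OR, so this parses as author = 'Austen' OR (author = 'Le Guin' AND sold > 37613)

Fix: Add parentheses around the OR so the AND applies to both alternatives

Corrected query:
SELECT id, author, sold FROM books WHERE (author = 'Austen' OR author = 'Le Guin') AND sold > 37613

Result:
id | author  | sold 
---+---------+------
1  | Austen  | 43376
3  | Le Guin | 42322
5  | Le Guin | 48809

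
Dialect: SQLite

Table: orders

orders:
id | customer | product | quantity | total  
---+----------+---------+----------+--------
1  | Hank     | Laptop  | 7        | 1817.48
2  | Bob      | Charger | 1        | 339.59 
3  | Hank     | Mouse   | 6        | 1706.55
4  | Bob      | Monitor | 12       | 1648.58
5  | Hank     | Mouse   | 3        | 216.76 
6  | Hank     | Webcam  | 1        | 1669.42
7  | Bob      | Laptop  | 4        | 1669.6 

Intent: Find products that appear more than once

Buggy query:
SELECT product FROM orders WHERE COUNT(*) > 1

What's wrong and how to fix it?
Bug: COUNT(*) is an aggregate and cannot be used in WHERE

Fix: GROUP BY product, then filter groups with HAVING COUNT(*) > 1

Corrected query:
SELECT product FROM orders GROUP BY product HAVING COUNT(*) > 1

Result:
product
-------
Laptop 
Mouse  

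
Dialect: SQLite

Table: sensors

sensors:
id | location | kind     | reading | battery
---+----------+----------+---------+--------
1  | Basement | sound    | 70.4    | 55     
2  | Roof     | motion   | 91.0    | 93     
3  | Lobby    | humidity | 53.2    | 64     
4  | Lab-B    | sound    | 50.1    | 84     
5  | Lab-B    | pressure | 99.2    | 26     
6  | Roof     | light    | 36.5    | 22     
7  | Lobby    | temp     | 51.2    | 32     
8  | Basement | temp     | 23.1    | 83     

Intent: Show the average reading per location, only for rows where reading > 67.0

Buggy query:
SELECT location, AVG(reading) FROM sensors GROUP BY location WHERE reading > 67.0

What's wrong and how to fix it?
Bug: WHERE cannot follow GROUP BY

Fix: Place WHERE between FROM and GROUP BY

Corrected query:
SELECT location, AVG(reading) FROM sensors WHERE reading > 67.0 GROUP BY location

Result:
location | AVG(reading)
---------+-------------
Basement | 70.4        
Lab-B    | 99.2        
Roof     | 91          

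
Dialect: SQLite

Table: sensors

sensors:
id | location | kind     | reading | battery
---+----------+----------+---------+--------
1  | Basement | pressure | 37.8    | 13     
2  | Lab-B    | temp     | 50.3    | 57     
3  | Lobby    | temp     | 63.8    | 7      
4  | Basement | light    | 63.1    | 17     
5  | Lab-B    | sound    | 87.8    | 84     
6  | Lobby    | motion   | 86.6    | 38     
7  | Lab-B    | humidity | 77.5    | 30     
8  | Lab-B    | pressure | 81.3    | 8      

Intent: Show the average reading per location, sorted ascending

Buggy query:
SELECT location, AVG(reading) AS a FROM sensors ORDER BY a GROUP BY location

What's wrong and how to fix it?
Bug: GROUP BY must precede ORDER BY

Fix: Reorder: SELECT … FROM … GROUP BY … ORDER BY …

Corrected query:
SELECT location, AVG(reading) AS a FROM sensors GROUP BY location ORDER BY a

Result:
location | a     
---------+-------
Basement | 50.45 
Lab-B    | 74.225
Lobby    | 75.2  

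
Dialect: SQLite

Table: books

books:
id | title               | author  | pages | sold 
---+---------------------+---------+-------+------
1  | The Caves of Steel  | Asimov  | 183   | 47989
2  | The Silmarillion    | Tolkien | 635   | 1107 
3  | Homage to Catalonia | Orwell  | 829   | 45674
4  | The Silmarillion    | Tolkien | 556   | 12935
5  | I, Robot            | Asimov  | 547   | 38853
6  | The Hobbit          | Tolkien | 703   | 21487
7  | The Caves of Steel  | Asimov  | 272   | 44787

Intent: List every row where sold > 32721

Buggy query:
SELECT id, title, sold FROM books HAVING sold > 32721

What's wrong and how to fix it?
Bug: HAVING filters the output of aggregation, but this query has no GROUP BY and no aggregate functions, so SQLite rejects it (HAVING clause on a non-aggregate query); the condition here is per row

Fix: Replace HAVING with WHERE since the condition applies to individual rows

Corrected query:
SELECT id, title, sold FROM books WHERE sold > 32721

Result:
id | title               | sold 
---+---------------------+------
1  | The Caves of Steel  | 47989
3  | Homage to Catalonia | 45674
5  | I, Robot            | 38853
7  | The Caves of Steel  | 44787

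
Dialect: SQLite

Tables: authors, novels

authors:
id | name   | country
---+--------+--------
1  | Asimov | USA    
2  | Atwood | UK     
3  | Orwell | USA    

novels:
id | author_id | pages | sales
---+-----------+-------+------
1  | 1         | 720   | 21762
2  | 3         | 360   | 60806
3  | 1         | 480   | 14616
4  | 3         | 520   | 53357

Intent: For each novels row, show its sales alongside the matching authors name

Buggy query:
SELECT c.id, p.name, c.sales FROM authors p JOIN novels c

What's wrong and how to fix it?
Bug: Missing join condition: each novels row is matched to all authors rows instead of just its own

Fix: Specify the join condition linking the foreign key to the parent id

Corrected query:
SELECT c.id, p.name, c.sales FROM authors p JOIN novels c ON c.author_id = p.id

Result:
id | name   | sales
---+--------+------
1  | Asimov | 21762
2  | Orwell | 60806
3  | Asimov | 14616
4  | Orwell | 53357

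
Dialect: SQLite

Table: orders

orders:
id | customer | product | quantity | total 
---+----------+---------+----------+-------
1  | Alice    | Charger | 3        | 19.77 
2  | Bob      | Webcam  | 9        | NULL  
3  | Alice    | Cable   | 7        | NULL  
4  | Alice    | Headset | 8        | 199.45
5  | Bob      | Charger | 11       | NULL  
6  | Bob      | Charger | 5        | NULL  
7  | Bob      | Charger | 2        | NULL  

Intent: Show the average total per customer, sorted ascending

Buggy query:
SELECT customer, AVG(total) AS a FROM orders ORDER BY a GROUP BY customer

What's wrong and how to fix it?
Bug: ORDER BY appears before GROUP BY; SQL clause order requires GROUP BY first

Fix: Reorder: SELECT … FROM … GROUP BY … ORDER BY …

Corrected query:
SELECT customer, AVG(total) AS a FROM orders GROUP BY customer ORDER BY a

Result:
customer | a     
---------+-------
Bob      | NULL  
Alice    | 109.61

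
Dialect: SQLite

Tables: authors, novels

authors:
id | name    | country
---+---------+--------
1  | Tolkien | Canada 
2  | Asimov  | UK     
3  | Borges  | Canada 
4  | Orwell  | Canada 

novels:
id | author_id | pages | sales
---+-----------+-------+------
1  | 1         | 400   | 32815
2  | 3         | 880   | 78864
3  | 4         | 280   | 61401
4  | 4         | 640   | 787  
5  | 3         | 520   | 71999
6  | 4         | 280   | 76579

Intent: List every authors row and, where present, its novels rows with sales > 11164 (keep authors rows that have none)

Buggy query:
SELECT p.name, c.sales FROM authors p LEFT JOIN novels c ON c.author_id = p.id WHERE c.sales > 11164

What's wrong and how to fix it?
Bug: Filtering c.sales in WHERE discards the NULL rows produced by LEFT JOIN, turning it into an inner join

Fix: Put 'c.sales > 11164' in the JOIN's ON clause instead of WHERE

Corrected query:
SELECT p.name, c.sales FROM authors p LEFT JOIN novels c ON c.author_id = p.id AND c.sales > 11164

Result:
name    | sales
--------+------
Tolkien | 32815
Asimov  | NULL 
Borges  | 71999
Borges  | 78864
Orwell  | 61401
Orwell  | 76579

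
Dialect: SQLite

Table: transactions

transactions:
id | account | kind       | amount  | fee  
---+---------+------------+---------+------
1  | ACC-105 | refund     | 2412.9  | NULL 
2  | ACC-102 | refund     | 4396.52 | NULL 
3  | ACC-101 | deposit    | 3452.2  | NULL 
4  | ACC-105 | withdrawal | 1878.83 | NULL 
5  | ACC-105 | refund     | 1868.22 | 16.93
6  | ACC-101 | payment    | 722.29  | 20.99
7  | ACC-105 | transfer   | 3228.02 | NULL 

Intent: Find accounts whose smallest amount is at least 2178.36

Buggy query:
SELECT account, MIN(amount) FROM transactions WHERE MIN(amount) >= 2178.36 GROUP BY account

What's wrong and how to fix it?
Bug: MIN() in WHERE is a misuse of aggregate

Fix: Use HAVING for the per-group MIN condition

Corrected query:
SELECT account, MIN(amount) FROM transactions GROUP BY account HAVING MIN(amount) >= 2178.36

Result:
account | MIN(amount)
--------+------------
ACC-102 | 4396.52    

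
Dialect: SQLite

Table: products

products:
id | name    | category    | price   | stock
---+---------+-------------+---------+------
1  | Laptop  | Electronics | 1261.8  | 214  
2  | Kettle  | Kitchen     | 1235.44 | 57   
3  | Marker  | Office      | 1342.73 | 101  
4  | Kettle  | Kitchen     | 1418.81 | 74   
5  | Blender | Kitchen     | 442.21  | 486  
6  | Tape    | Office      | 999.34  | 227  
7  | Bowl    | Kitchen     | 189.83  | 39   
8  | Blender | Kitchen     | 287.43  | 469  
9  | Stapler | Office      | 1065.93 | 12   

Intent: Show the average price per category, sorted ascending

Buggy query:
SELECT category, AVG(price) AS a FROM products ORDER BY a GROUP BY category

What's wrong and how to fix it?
Bug: ORDER BY appears before GROUP BY; SQL clause order requires GROUP BY first

Fix: Reorder: SELECT … FROM … GROUP BY … ORDER BY …

Corrected query:
SELECT category, AVG(price) AS a FROM products GROUP BY category ORDER BY a

Result:
category    | a      
------------+--------
Kitchen     | 714.744
Office      | 1136   
Electronics | 1261.8 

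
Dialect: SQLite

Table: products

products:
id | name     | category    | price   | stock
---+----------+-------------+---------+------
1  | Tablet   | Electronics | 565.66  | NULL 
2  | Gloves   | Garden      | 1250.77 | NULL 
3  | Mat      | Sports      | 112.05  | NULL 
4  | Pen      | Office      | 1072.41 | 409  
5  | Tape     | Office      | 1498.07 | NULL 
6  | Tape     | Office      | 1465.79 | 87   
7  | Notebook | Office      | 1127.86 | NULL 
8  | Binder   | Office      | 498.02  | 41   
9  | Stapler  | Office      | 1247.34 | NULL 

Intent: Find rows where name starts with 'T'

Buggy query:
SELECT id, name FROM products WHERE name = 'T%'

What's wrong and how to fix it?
Bug: Wildcards only work with LIKE; '=' treats '%' as a literal character

Fix: Replace '=' with LIKE so 'T%' is treated as a pattern

Corrected query:
SELECT id, name FROM products WHERE name LIKE 'T%'

Result:
id | name  
---+-------
1  | Tablet
5  | Tape  
6  | Tape  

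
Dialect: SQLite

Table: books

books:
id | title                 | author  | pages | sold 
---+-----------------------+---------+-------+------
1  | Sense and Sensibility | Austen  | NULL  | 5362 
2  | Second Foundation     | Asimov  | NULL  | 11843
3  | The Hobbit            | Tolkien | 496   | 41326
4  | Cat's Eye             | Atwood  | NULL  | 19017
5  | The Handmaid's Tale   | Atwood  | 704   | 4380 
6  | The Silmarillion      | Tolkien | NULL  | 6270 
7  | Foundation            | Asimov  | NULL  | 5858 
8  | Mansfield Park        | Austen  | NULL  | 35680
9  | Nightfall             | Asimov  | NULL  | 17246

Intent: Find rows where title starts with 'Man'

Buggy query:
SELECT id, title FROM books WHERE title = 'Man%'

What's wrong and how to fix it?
Bug: Wildcards only work with LIKE; '=' treats '%' as a literal character

Fix: Replace '=' with LIKE so 'Man%' is treated as a pattern

Corrected query:
SELECT id, title FROM books WHERE title LIKE 'Man%'

Result:
id | title         
---+---------------
8  | Mansfield Park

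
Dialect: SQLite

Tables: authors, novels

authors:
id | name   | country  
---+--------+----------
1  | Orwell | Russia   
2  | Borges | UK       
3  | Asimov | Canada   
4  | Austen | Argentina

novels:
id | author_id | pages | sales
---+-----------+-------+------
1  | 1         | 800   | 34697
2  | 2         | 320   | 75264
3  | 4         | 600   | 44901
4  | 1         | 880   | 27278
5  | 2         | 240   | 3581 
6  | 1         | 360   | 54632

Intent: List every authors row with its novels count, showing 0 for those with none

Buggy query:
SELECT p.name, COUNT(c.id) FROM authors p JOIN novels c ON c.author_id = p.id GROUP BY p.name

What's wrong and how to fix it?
Bug: An inner join excludes parents with zero children

Fix: Switch to LEFT JOIN to retain unmatched parent rows

Corrected query:
SELECT p.name, COUNT(c.id) FROM authors p LEFT JOIN novels c ON c.author_id = p.id GROUP BY p.name

Result:
name   | COUNT(c.id)
-------+------------
Asimov | 0          
Austen | 1          
Borges | 2          
Orwell | 3          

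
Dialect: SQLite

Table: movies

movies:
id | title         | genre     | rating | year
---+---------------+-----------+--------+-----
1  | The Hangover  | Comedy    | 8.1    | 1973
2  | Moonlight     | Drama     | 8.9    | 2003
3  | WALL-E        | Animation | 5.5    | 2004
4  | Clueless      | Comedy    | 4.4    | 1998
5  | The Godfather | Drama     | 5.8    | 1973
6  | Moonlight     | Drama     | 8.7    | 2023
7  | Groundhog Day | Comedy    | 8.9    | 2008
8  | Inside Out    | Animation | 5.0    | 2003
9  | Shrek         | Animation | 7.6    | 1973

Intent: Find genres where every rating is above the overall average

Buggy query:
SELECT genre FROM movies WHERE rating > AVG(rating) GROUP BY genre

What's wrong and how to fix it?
Bug: WHERE evaluates per row before aggregation, so AVG() is unavailable

Fix: Compute the overall average in a scalar subquery and compare each group's MIN against it in HAVING

Corrected query:
SELECT genre FROM movies GROUP BY genre HAVING MIN(rating) > (SELECT AVG(rating) FROM movies)

Result:
(no rows)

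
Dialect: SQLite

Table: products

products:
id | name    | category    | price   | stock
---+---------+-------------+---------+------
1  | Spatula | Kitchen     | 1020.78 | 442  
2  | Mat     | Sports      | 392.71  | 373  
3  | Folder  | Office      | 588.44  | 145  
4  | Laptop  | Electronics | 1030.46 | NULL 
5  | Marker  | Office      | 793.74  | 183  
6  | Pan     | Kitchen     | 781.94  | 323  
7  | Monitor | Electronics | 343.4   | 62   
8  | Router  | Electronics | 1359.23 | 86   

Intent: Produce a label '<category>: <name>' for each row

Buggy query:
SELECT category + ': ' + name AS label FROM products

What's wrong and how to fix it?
Bug: '+' is numeric addition; on text columns SQLite converts them to 0 instead of concatenating

Fix: Replace + with || to concatenate text

Corrected query:
SELECT category || ': ' || name AS label FROM products

Result:
label               
--------------------
Kitchen: Spatula    
Sports: Mat         
Office: Folder      
Electronics: Laptop 
Office: Marker      
Kitchen: Pan        
Electronics: Monitor
Electronics: Router 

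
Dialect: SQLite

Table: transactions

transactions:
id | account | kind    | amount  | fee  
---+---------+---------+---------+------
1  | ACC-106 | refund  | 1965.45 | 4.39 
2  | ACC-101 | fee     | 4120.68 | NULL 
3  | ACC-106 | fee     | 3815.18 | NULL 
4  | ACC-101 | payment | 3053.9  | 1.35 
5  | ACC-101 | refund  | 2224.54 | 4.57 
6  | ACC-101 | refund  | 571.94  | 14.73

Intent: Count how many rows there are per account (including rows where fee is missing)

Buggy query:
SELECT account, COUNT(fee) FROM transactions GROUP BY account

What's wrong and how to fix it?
Bug: COUNT(fee) skips NULLs, so groups with missing fee are undercounted

Fix: Use COUNT(*) to count all rows regardless of NULL

Corrected query:
SELECT account, COUNT(*) FROM transactions GROUP BY account

Result:
account | COUNT(*)
--------+---------
ACC-101 | 4       
ACC-106 | 2       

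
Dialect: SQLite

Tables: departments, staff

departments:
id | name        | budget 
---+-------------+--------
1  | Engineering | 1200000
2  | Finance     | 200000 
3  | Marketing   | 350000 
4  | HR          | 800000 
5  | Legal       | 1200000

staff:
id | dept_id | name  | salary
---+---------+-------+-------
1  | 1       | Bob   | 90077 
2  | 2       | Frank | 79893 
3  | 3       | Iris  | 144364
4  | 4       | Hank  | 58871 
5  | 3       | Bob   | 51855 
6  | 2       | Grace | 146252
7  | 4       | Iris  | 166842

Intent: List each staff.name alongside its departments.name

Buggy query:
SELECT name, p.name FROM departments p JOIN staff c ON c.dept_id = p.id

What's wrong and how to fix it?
Bug: Both tables have a 'name' column; the unqualified reference is ambiguous

Fix: Qualify the column with its table alias (c.name)

Corrected query:
SELECT c.name, p.name FROM departments p JOIN staff c ON c.dept_id = p.id

Result:
name  | name       
------+------------
Bob   | Engineering
Frank | Finance    
Iris  | Marketing  
Hank  | HR         
Bob   | Marketing  
Grace | Finance    
Iris  | HR         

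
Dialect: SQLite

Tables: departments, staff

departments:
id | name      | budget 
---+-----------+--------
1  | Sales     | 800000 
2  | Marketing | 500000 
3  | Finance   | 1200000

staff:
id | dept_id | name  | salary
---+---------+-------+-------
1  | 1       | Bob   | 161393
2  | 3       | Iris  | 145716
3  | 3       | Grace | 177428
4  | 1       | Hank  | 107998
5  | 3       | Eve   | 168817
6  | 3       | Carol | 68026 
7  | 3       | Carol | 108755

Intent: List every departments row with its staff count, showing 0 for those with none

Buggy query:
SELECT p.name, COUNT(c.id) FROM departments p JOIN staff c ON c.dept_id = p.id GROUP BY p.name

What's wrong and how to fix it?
Bug: An inner join excludes parents with zero children

Fix: Switch to LEFT JOIN to retain unmatched parent rows

Corrected query:
SELECT p.name, COUNT(c.id) FROM departments p LEFT JOIN staff c ON c.dept_id = p.id GROUP BY p.name

Result:
name      | COUNT(c.id)
----------+------------
Finance   | 5          
Marketing | 0          
Sales     | 2          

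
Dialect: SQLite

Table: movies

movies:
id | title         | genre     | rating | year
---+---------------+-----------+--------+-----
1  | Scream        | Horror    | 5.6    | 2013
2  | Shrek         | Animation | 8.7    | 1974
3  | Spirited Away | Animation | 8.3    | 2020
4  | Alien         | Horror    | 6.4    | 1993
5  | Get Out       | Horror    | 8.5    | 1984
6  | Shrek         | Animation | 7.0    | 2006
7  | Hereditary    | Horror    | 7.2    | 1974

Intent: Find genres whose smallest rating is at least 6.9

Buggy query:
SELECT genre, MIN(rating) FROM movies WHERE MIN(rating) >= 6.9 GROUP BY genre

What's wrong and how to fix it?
Bug: Aggregates like MIN are computed per group after WHERE runs

Fix: Use HAVING for the per-group MIN condition

Corrected query:
SELECT genre, MIN(rating) FROM movies GROUP BY genre HAVING MIN(rating) >= 6.9

Result:
genre     | MIN(rating)
----------+------------
Animation | 7          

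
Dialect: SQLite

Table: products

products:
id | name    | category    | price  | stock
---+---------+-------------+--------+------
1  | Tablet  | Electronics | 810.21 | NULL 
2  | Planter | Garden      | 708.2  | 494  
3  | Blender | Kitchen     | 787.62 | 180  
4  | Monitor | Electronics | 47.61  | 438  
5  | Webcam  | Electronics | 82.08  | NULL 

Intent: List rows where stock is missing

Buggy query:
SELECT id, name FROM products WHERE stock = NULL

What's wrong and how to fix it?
Bug: Comparing to NULL with '=' never matches; NULL = NULL is unknown, not true

Fix: Use IS NULL to test for NULL

Corrected query:
SELECT id, name FROM products WHERE stock IS NULL

Result:
id | name  
---+-------
1  | Tablet
5  | Webcam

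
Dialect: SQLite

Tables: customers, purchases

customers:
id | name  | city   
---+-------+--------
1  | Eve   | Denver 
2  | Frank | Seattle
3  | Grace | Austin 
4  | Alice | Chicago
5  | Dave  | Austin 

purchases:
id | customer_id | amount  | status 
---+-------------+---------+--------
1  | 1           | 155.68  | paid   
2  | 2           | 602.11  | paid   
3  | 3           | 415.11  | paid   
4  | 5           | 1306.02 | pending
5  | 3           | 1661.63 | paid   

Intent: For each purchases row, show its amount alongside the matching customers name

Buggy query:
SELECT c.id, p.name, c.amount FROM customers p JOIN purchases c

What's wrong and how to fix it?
Bug: Missing join condition: each purchases row is matched to all customers rows instead of just its own

Fix: Specify the join condition linking the foreign key to the parent id

Corrected query:
SELECT c.id, p.name, c.amount FROM customers p JOIN purchases c ON c.customer_id = p.id

Result:
id | name  | amount 
---+-------+--------
1  | Eve   | 155.68 
2  | Frank | 602.11 
3  | Grace | 415.11 
4  | Dave  | 1306.02
5  | Grace | 1661.63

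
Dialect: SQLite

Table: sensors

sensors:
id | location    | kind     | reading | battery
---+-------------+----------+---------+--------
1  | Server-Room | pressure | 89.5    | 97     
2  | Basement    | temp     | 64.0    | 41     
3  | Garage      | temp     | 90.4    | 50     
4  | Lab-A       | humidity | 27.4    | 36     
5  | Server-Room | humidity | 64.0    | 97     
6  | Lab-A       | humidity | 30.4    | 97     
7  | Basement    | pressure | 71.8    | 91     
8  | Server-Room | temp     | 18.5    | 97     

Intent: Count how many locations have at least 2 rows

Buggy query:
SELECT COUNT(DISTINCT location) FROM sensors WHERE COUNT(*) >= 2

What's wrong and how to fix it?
Bug: COUNT(*) cannot appear in WHERE; the per-group count doesn't exist yet

Fix: Group first with HAVING COUNT(*) >= 2, then COUNT the resulting groups

Corrected query:
SELECT COUNT(*) FROM (SELECT location FROM sensors GROUP BY location HAVING COUNT(*) >= 2)

Result:
COUNT(*)
--------
3       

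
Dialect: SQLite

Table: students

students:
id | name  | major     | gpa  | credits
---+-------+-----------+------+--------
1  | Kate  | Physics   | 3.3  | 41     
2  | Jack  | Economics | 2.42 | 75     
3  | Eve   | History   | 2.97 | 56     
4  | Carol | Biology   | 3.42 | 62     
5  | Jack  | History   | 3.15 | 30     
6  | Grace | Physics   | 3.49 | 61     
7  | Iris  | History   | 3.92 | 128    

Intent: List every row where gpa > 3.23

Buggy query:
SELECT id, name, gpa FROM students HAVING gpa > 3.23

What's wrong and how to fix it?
Bug: HAVING filters the output of aggregation, but this query has no GROUP BY and no aggregate functions, so SQLite rejects it (HAVING clause on a non-aggregate query); the condition here is per row

Fix: Use WHERE for row-level filtering

Corrected query:
SELECT id, name, gpa FROM students WHERE gpa > 3.23

Result:
id | name  | gpa 
---+-------+-----
1  | Kate  | 3.3 
4  | Carol | 3.42
6  | Grace | 3.49
7  | Iris  | 3.92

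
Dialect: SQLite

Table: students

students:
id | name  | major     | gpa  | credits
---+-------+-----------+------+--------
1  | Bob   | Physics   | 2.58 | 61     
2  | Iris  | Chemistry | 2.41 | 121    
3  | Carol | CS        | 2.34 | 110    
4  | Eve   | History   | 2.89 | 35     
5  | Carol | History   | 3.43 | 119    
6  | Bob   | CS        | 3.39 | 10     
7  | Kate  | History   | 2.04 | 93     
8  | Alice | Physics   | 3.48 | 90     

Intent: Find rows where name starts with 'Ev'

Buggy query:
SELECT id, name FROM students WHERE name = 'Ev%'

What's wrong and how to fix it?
Bug: Wildcards only work with LIKE; '=' treats '%' as a literal character

Fix: Replace '=' with LIKE so 'Ev%' is treated as a pattern

Corrected query:
SELECT id, name FROM students WHERE name LIKE 'Ev%'

Result:
id | name
---+-----
4  | Eve 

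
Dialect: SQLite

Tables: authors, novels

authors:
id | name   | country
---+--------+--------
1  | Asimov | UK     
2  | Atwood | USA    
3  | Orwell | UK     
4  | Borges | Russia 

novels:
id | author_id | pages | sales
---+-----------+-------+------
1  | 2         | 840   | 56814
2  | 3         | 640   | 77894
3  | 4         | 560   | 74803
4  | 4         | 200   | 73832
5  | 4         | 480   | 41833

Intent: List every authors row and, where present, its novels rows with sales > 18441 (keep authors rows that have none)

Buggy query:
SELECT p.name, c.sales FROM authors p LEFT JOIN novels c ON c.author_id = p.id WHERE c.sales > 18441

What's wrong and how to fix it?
Bug: Filtering c.sales in WHERE discards the NULL rows produced by LEFT JOIN, turning it into an inner join

Fix: Put 'c.sales > 18441' in the JOIN's ON clause instead of WHERE

Corrected query:
SELECT p.name, c.sales FROM authors p LEFT JOIN novels c ON c.author_id = p.id AND c.sales > 18441

Result:
name   | sales
-------+------
Asimov | NULL 
Atwood | 56814
Orwell | 77894
Borges | 41833
Borges | 73832
Borges | 74803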